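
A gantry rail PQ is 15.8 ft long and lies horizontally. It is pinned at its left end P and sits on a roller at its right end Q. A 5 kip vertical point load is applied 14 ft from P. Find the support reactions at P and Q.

Taking moments about P: Q_y·15.8 − 5·14 = 0 → Q_y = 70/15.8 = 4.43038 ≈ 4.430 kip.
ΣF_y = 0: P_y + 4.43038 − 5 = 0 → P_y = 0.5696 kip.
ΣF_x = 0: no horizontal applied forces, so P_x = 0.

P_x = 0, P_y = 0.5696 kip, Q_y = 4.430 kip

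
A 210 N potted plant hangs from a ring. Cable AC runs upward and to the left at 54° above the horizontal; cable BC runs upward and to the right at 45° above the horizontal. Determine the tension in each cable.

ΣF_x = 0: −T_AC·cos54° + T_BC·cos45° = 0 → T_BC = 0.831254·T_AC.
ΣF_y = 0: T_AC·sin54° + T_BC·sin45° = 210.
Substitute: T_AC·(0.809017 + 0.831254·0.707107) = 210 → T_AC = 150.343 ≈ 150.3 N.
Then T_BC = 0.831254 × 150.343 = 125.0 N.

T_AC = 150.3 N, T_BC = 125.0 N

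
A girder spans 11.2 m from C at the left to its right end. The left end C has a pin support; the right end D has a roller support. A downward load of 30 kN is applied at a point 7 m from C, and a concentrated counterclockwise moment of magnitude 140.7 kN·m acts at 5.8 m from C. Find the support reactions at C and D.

Moments about C: D_y·11.2 − 30·7 + 140.7 = 0 → D_y = 69.3/11.2 = 6.1875 ≈ 6.188 kN.
ΣF_y = 0: C_y + 6.1875 − 30 = 0 → C_y = 23.81 kN.
ΣF_x = 0: no horizontal applied forces, so C_x = 0.

C_x = 0, C_y = 23.81 kN, D_y = 6.188 kN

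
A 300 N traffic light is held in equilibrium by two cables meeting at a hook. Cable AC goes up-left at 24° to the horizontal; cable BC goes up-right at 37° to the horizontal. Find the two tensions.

ΣF_x = 0: −T_AC·cos24° + T_BC·cos37° = 0 → T_BC = 1.14388·T_AC.
ΣF_y = 0: T_AC·sin24° + T_BC·sin37° = 300.
Substitute: T_AC·(0.406737 + 1.14388·0.601815) = 300 → T_AC = 273.937 ≈ 273.9 N.
Then T_BC = 1.14388 × 273.937 = 313.4 N.

T_AC = 273.9 N, T_BC = 313.4 N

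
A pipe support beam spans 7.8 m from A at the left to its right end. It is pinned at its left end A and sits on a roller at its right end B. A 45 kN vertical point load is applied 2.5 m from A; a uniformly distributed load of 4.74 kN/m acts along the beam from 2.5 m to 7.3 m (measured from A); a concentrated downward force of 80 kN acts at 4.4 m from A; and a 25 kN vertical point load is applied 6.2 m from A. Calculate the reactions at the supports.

A_x = 0, A_y = 79.04 kN, B_y = 93.72 kN

Resultant of the distributed load: 4.74 × 4.8 = 22.752 kN at 4.9 m from A.
ΣM about A: B_y·7.8 − 45·2.5 − (4.74·4.8)·4.9 − 80·4.4 − 25·6.2 = 0 → B_y = 730.9848/7.8 = 93.716 ≈ 93.72 kN.
ΣF_y = 0: A_y + 93.716 − 45 − 4.74·4.8 − 80 − 25 = 0 → A_y = 79.04 kN.
ΣF_x = 0: no horizontal applied forces, so A_x = 0.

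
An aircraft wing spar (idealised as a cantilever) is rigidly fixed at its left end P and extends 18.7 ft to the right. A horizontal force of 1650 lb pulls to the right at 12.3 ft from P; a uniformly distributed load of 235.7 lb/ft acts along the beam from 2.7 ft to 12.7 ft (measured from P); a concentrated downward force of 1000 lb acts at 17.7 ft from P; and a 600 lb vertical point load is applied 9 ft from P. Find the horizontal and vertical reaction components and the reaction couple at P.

P_x = -1650 lb, P_y = 3957 lb, M_P = 41250 lb·ft

Resultant of the distributed load: 235.7 × 10 = 2357 lb at 7.7 ft from P.
ΣF_x = 0: P_x + 1650 = 0 → P_x = -1650 lb.
ΣF_y = 0: P_y − 235.7·10 − 1000 − 600 = 0 → P_y = 3957 lb.
ΣM about P: M_P − (235.7·10)·7.7 − 1000·17.7 − 600·9 = 0 → M_P = 41250 lb·ft.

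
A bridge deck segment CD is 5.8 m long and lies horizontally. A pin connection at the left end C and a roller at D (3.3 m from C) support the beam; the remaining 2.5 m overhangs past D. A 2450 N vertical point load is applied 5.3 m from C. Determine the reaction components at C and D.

Taking moments about C: D_y·3.3 − 2450·5.3 = 0 → D_y = 12985/3.3 = 3934.85 ≈ 3935 N.
ΣF_y = 0: C_y + 3934.85 − 2450 = 0 → C_y = -1485 N.
ΣF_x = 0: no horizontal applied forces, so C_x = 0.

C_x = 0, C_y = -1485 N, D_y = 3935 N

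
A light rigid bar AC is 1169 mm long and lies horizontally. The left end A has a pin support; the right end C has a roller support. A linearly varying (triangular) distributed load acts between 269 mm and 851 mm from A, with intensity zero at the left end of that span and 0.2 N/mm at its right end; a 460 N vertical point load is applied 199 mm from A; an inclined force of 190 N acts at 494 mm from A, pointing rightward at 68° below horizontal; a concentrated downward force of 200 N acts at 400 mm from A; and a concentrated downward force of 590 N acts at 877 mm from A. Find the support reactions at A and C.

A_x = -71.18 N, A_y = 787.8 N, C_y = 696.5 N

Resultant of the triangular load: ½ × 0.2 × 582 = 58.2 N, acting at 657 mm from A (one-third of the span from the peak).
ΣM about A: C_y·1169 − (½·0.2·582)·657 − 460·199 − 190·sin68°·494 − 200·400 − 590·877 = 0 → C_y = 814233/1169 = 696.521 ≈ 696.5 N.
ΣF_y = 0: A_y + 696.521 − ½·0.2·582 − 460 − 190·sin68° − 200 − 590 = 0 → A_y = 787.8 N.
ΣF_x = 0: A_x + 190·cos68° = 0 → A_x = -71.18 N.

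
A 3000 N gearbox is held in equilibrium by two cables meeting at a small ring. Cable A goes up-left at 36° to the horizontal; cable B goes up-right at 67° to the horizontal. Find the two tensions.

T_A = 1203 N, T_B = 2491 N

ΣF_x = 0: −T_A·cos36° + T_B·cos67° = 0 → T_B = 2.07052·T_A.
ΣF_y = 0: T_A·sin36° + T_B·sin67° = 3000.
Substitute: T_A·(0.587785 + 2.07052·0.920505) = 3000 → T_A = 1203.03 ≈ 1203 N.
Then T_B = 2.07052 × 1203.03 = 2491 N.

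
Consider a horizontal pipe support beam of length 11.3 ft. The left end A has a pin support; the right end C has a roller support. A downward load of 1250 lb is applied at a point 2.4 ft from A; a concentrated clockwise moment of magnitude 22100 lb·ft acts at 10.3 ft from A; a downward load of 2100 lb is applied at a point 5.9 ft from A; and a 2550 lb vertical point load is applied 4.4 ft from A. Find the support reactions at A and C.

Moments about A: C_y·11.3 − 1250·2.4 − 22100 − 2100·5.9 − 2550·4.4 = 0 → C_y = 48710/11.3 = 4310.62 ≈ 4311 lb.
ΣF_y = 0: A_y + 4310.62 − 1250 − 2100 − 2550 = 0 → A_y = 1589 lb.
ΣF_x = 0: no horizontal applied forces, so A_x = 0.

A_x = 0, A_y = 1589 lb, C_y = 4311 lb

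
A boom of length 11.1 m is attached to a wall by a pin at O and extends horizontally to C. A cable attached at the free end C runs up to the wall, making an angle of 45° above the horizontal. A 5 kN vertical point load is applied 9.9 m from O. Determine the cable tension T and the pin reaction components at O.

ΣM about O: T·sin45°·11.1 − 5·9.9 = 0 → T = 49.5/(11.1·0.707107) = 6.30663 ≈ 6.307 kN.
ΣF_x = 0: O_x − T·cos45° = 0 → O_x = 6.30663 × 0.707107 = 4.459 kN.
ΣF_y = 0: O_y + T·sin45° − 5 = 0 → O_y = 5 − 6.30663 × 0.707107 = 0.5405 kN.

T = 6.307 kN, O_x = 4.459 kN, O_y = 0.5405 kN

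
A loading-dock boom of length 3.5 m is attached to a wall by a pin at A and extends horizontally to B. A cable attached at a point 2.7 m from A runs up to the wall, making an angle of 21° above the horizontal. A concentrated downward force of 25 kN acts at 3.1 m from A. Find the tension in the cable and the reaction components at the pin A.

T = 80.10 kN, A_x = 74.78 kN, A_y = -3.704 kN

ΣM about A: T·sin21°·2.7 − 25·3.1 = 0 → T = 77.5/(2.7·0.358368) = 80.0956 ≈ 80.10 kN.
ΣF_x = 0: A_x − T·cos21° = 0 → A_x = 80.0956 × 0.93358 = 74.78 kN.
ΣF_y = 0: A_y + T·sin21° − 25 = 0 → A_y = 25 − 80.0956 × 0.358368 = -3.704 kN.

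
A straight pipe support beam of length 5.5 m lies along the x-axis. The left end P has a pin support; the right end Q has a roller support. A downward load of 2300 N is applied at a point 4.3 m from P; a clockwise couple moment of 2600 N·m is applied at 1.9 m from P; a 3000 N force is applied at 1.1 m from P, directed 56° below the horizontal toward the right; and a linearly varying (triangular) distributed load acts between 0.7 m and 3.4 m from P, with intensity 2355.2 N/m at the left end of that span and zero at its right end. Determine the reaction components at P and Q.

Resultant of the triangular load: ½ × 2355.2 × 2.7 = 3179.52 N, acting at 1.6 m from P (one-third of the span from the peak).
ΣM about P: Q_y·5.5 − 2300·4.3 − 2600 − 3000·sin56°·1.1 − (½·2355.2·2.7)·1.6 = 0 → Q_y = 20313.1/5.5 = 3693.29 ≈ 3693 N.
ΣF_y = 0: P_y + 3693.29 − 2300 − 3000·sin56° − ½·2355.2·2.7 = 0 → P_y = 4273 N.
ΣF_x = 0: P_x + 3000·cos56° = 0 → P_x = -1678 N.

P_x = -1678 N, P_y = 4273 N, Q_y = 3693 N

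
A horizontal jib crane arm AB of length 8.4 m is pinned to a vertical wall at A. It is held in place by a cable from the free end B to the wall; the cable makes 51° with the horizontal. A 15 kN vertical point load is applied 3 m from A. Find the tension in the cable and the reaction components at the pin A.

ΣM about A: T·sin51°·8.4 − 15·3 = 0 → T = 45/(8.4·0.777146) = 6.89335 ≈ 6.893 kN.
ΣF_x = 0: A_x − T·cos51° = 0 → A_x = 6.89335 × 0.62932 = 4.338 kN.
ΣF_y = 0: A_y + T·sin51° − 15 = 0 → A_y = 15 − 6.89335 × 0.777146 = 9.643 kN.

T = 6.893 kN, A_x = 4.338 kN, A_y = 9.643 kN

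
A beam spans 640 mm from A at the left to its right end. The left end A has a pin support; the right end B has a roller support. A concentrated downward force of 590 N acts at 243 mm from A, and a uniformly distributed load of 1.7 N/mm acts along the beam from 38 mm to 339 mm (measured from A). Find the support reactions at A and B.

Resultant of the distributed load: 1.7 × 301 = 511.7 N at 188.5 mm from A.
Taking moments about A: B_y·640 − 590·243 − (1.7·301)·188.5 = 0 → B_y = 239825.45/640 = 374.727 ≈ 374.7 N.
ΣF_y = 0: A_y + 374.727 − 590 − 1.7·301 = 0 → A_y = 727.0 N.
ΣF_x = 0: no horizontal applied forces, so A_x = 0.

A_x = 0, A_y = 727.0 N, B_y = 374.7 N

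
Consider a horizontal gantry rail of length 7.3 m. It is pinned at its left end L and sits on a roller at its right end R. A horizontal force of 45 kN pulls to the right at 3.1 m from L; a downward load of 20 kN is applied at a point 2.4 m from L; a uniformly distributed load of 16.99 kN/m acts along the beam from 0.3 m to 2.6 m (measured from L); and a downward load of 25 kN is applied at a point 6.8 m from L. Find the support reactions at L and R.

L_x = -45.00 kN, L_y = 46.45 kN, R_y = 37.62 kN

Resultant of the distributed load: 16.99 × 2.3 = 39.077 kN at 1.45 m from L.
Taking moments about L: R_y·7.3 − 20·2.4 − (16.99·2.3)·1.45 − 25·6.8 = 0 → R_y = 274.66165/7.3 = 37.6249 ≈ 37.62 kN.
ΣF_y = 0: L_y + 37.6249 − 20 − 16.99·2.3 − 25 = 0 → L_y = 46.45 kN.
ΣF_x = 0: L_x + 45 = 0 → L_x = -45.00 kN.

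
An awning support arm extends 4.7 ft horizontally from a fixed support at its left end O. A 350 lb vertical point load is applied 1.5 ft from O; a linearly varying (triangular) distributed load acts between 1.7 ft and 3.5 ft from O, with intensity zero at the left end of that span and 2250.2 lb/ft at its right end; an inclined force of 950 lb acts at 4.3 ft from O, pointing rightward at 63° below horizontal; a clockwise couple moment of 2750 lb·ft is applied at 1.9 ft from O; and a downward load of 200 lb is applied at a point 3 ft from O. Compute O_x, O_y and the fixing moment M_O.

Resultant of the triangular load: ½ × 2250.2 × 1.8 = 2025.18 lb, acting at 2.9 ft from O (one-third of the span from the peak).
ΣF_x = 0: O_x + 950·cos63° = 0 → O_x = -431.3 lb.
ΣF_y = 0: O_y − 350 − ½·2250.2·1.8 − 950·sin63° − 200 = 0 → O_y = 3422 lb.
ΣM about O: M_O − 350·1.5 − (½·2250.2·1.8)·2.9 − 950·sin63°·4.3 − 2750 − 200·3 = 0 → M_O = 13390 lb·ft.

O_x = -431.3 lb, O_y = 3422 lb, M_O = 13390 lb·ft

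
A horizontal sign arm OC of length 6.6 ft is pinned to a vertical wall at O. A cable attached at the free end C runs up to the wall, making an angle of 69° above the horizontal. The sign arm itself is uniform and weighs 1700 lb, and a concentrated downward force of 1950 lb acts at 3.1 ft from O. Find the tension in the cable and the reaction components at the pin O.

ΣM about O: T·sin69°·6.6 − 1700·3.3 − 1950·3.1 = 0 → T = 11655/(6.6·0.93358) = 1891.55 ≈ 1892 lb.
ΣF_x = 0: O_x − T·cos69° = 0 → O_x = 1891.55 × 0.358368 = 677.9 lb.
ΣF_y = 0: O_y + T·sin69° − 1700 − 1950 = 0 → O_y = 3650 − 1891.55 × 0.93358 = 1884 lb.

T = 1892 lb, O_x = 677.9 lb, O_y = 1884 lb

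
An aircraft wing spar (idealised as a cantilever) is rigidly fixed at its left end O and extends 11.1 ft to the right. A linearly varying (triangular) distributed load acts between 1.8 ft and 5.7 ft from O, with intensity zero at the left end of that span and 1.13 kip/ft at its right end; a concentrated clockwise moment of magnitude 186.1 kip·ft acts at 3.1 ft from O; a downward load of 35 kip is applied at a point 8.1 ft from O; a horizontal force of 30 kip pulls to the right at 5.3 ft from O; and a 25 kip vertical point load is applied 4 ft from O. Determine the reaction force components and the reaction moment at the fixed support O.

O_x = -30.00 kip, O_y = 62.20 kip, M_O = 579.3 kip·ft

Resultant of the triangular load: ½ × 1.13 × 3.9 = 2.2035 kip, acting at 4.4 ft from O (one-third of the span from the peak).
ΣF_x = 0: O_x + 30 = 0 → O_x = -30.00 kip.
ΣF_y = 0: O_y − ½·1.13·3.9 − 35 − 25 = 0 → O_y = 62.20 kip.
ΣM about O: M_O − (½·1.13·3.9)·4.4 − 186.1 − 35·8.1 − 25·4 = 0 → M_O = 579.3 kip·ft.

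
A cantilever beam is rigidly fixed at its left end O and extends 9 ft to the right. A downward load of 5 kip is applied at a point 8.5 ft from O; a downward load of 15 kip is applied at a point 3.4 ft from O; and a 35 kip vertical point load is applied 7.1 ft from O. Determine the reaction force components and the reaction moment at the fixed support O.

O_x = 0, O_y = 55.00 kip, M_O = 342.0 kip·ft

ΣF_x = 0: O_x = 0.
ΣF_y = 0: O_y − 5 − 15 − 35 = 0 → O_y = 55.00 kip.
ΣM about O: M_O − 5·8.5 − 15·3.4 − 35·7.1 = 0 → M_O = 342.0 kip·ft.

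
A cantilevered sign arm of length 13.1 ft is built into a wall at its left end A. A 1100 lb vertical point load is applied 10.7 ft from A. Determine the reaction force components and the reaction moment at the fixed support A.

ΣF_x = 0: A_x = 0.
ΣF_y = 0: A_y − 1100 = 0 → A_y = 1100 lb.
ΣM about A: M_A − 1100·10.7 = 0 → M_A = 11770 lb·ft.

A_x = 0, A_y = 1100 lb, M_A = 11770 lb·ft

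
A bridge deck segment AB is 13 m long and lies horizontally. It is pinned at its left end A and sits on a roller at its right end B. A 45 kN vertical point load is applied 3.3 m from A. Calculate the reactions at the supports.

A_x = 0, A_y = 33.58 kN, B_y = 11.42 kN

Taking moments about A: B_y·13 − 45·3.3 = 0 → B_y = 148.5/13 = 11.4231 ≈ 11.42 kN.
ΣF_y = 0: A_y + 11.4231 − 45 = 0 → A_y = 33.58 kN.
ΣF_x = 0: no horizontal applied forces, so A_x = 0.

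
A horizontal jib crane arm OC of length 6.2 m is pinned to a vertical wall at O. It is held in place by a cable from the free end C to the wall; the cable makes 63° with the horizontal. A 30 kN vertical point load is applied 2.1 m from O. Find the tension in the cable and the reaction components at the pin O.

ΣM about O: T·sin63°·6.2 − 30·2.1 = 0 → T = 63/(6.2·0.891007) = 11.4043 ≈ 11.40 kN.
ΣF_x = 0: O_x − T·cos63° = 0 → O_x = 11.4043 × 0.45399 = 5.177 kN.
ΣF_y = 0: O_y + T·sin63° − 30 = 0 → O_y = 30 − 11.4043 × 0.891007 = 19.84 kN.

T = 11.40 kN, O_x = 5.177 kN, O_y = 19.84 kN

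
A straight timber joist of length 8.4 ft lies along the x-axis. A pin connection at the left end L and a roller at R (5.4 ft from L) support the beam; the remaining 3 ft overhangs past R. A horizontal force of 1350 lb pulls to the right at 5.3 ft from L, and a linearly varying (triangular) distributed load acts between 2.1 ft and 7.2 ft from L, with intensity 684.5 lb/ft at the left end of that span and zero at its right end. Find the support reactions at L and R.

L_x = -1350 lb, L_y = 517.2 lb, R_y = 1228 lb

Resultant of the triangular load: ½ × 684.5 × 5.1 = 1745.475 lb, acting at 3.8 ft from L (one-third of the span from the peak).
ΣM about L: R_y·5.4 − (½·684.5·5.1)·3.8 = 0 → R_y = 6632.805/5.4 = 1228.3 ≈ 1228 lb.
ΣF_y = 0: L_y + 1228.3 − ½·684.5·5.1 = 0 → L_y = 517.2 lb.
ΣF_x = 0: L_x + 1350 = 0 → L_x = -1350 lb.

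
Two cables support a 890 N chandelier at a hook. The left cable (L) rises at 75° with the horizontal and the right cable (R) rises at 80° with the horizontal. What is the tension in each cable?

ΣF_x = 0: −T_L·cos75° + T_R·cos80° = 0 → T_R = 1.49048·T_L.
ΣF_y = 0: T_L·sin75° + T_R·sin80° = 890.
Substitute: T_L·(0.965926 + 1.49048·0.984808) = 890 → T_L = 365.689 ≈ 365.7 N.
Then T_R = 1.49048 × 365.689 = 545.1 N.

T_L = 365.7 N, T_R = 545.1 N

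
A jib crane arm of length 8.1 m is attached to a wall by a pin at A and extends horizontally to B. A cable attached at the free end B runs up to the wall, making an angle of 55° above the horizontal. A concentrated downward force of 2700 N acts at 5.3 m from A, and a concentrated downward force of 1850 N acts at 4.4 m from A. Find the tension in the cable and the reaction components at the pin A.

ΣM about A: T·sin55°·8.1 − 2700·5.3 − 1850·4.4 = 0 → T = 22450/(8.1·0.819152) = 3383.51 ≈ 3384 N.
ΣF_x = 0: A_x − T·cos55° = 0 → A_x = 3383.51 × 0.573576 = 1941 N.
ΣF_y = 0: A_y + T·sin55° − 2700 − 1850 = 0 → A_y = 4550 − 3383.51 × 0.819152 = 1778 N.

T = 3384 N, A_x = 1941 N, A_y = 1778 N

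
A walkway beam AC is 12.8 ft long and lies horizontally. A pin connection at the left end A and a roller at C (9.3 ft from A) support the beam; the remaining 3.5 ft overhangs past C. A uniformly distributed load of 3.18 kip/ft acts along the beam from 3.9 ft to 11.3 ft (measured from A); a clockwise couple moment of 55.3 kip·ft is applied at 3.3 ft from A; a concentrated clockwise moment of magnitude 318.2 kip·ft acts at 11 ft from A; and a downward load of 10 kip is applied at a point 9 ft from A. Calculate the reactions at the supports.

Resultant of the distributed load: 3.18 × 7.4 = 23.532 kip at 7.6 ft from A.
Taking moments about A: C_y·9.3 − (3.18·7.4)·7.6 − 55.3 − 318.2 − 10·9 = 0 → C_y = 642.3432/9.3 = 69.0692 ≈ 69.07 kip.
ΣF_y = 0: A_y + 69.0692 − 3.18·7.4 − 10 = 0 → A_y = -35.54 kip.
ΣF_x = 0: no horizontal applied forces, so A_x = 0.

A_x = 0, A_y = -35.54 kip, C_y = 69.07 kip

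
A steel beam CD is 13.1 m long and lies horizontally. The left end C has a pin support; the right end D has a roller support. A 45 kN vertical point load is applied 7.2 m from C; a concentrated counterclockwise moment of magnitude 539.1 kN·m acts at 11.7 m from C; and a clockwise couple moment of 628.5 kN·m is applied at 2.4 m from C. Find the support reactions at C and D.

C_x = 0, C_y = 13.44 kN, D_y = 31.56 kN

Taking moments about C: D_y·13.1 − 45·7.2 + 539.1 − 628.5 = 0 → D_y = 413.4/13.1 = 31.5573 ≈ 31.56 kN.
ΣF_y = 0: C_y + 31.5573 − 45 = 0 → C_y = 13.44 kN.
ΣF_x = 0: no horizontal applied forces, so C_x = 0.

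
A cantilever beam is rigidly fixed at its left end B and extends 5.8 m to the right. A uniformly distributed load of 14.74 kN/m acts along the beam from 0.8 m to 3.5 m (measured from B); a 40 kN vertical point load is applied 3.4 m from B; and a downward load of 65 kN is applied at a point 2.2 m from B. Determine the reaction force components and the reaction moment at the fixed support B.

B_x = 0, B_y = 144.8 kN, M_B = 364.6 kN·m

Resultant of the distributed load: 14.74 × 2.7 = 39.798 kN at 2.15 m from B.
ΣF_x = 0: B_x = 0.
ΣF_y = 0: B_y − 14.74·2.7 − 40 − 65 = 0 → B_y = 144.8 kN.
ΣM about B: M_B − (14.74·2.7)·2.15 − 40·3.4 − 65·2.2 = 0 → M_B = 364.6 kN·m.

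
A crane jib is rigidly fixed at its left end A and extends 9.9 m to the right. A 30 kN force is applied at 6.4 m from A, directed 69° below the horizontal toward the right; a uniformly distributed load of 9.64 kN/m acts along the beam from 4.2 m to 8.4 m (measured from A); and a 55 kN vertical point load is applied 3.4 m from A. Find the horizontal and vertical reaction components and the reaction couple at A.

Resultant of the distributed load: 9.64 × 4.2 = 40.488 kN at 6.3 m from A.
ΣF_x = 0: A_x + 30·cos69° = 0 → A_x = -10.75 kN.
ΣF_y = 0: A_y − 30·sin69° − 9.64·4.2 − 55 = 0 → A_y = 123.5 kN.
ΣM about A: M_A − 30·sin69°·6.4 − (9.64·4.2)·6.3 − 55·3.4 = 0 → M_A = 621.3 kN·m.

A_x = -10.75 kN, A_y = 123.5 kN, M_A = 621.3 kN·m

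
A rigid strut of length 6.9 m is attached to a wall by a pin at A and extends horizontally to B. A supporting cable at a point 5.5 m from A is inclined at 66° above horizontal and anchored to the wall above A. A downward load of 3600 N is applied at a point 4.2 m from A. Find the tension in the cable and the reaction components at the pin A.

T = 3009 N, A_x = 1224 N, A_y = 850.9 N

ΣM about A: T·sin66°·5.5 − 3600·4.2 = 0 → T = 15120/(5.5·0.913545) = 3009.26 ≈ 3009 N.
ΣF_x = 0: A_x − T·cos66° = 0 → A_x = 3009.26 × 0.406737 = 1224 N.
ΣF_y = 0: A_y + T·sin66° − 3600 = 0 → A_y = 3600 − 3009.26 × 0.913545 = 850.9 N.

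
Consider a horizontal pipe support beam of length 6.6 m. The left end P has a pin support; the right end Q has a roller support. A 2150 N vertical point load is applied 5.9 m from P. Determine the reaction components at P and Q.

P_x = 0, P_y = 228.0 N, Q_y = 1922 N

Moments about P: Q_y·6.6 − 2150·5.9 = 0 → Q_y = 12685/6.6 = 1921.97 ≈ 1922 N.
ΣF_y = 0: P_y + 1921.97 − 2150 = 0 → P_y = 228.0 N.
ΣF_x = 0: no horizontal applied forces, so P_x = 0.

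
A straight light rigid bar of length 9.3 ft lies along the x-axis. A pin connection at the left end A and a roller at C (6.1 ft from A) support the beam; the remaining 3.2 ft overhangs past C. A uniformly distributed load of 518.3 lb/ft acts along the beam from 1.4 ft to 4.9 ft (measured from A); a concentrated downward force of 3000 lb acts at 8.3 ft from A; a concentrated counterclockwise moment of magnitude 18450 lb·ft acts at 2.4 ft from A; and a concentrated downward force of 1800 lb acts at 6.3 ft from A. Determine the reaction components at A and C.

A_x = 0, A_y = 2761 lb, C_y = 3853 lb

Resultant of the distributed load: 518.3 × 3.5 = 1814.05 lb at 3.15 ft from A.
Moments about A: C_y·6.1 − (518.3·3.5)·3.15 − 3000·8.3 + 18450 − 1800·6.3 = 0 → C_y = 23504.2575/6.1 = 3853.16 ≈ 3853 lb.
ΣF_y = 0: A_y + 3853.16 − 518.3·3.5 − 3000 − 1800 = 0 → A_y = 2761 lb.
ΣF_x = 0: no horizontal applied forces, so A_x = 0.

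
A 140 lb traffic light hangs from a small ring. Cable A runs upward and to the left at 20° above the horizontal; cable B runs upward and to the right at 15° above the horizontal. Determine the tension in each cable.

ΣF_x = 0: −T_A·cos20° + T_B·cos15° = 0 → T_B = 0.972841·T_A.
ΣF_y = 0: T_A·sin20° + T_B·sin15° = 140.
Substitute: T_A·(0.34202 + 0.972841·0.258819) = 140 → T_A = 235.766 ≈ 235.8 lb.
Then T_B = 0.972841 × 235.766 = 229.4 lb.

T_A = 235.8 lb, T_B = 229.4 lb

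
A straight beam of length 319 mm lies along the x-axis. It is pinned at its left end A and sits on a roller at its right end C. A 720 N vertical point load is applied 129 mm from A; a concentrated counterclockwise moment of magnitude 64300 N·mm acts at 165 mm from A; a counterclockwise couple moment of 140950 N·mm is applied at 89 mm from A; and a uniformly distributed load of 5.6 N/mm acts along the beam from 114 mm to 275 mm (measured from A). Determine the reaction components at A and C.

Resultant of the distributed load: 5.6 × 161 = 901.6 N at 194.5 mm from A.
ΣM about A: C_y·319 − 720·129 + 64300 + 140950 − (5.6·161)·194.5 = 0 → C_y = 62991.2/319 = 197.465 ≈ 197.5 N.
ΣF_y = 0: A_y + 197.465 − 720 − 5.6·161 = 0 → A_y = 1424 N.
ΣF_x = 0: no horizontal applied forces, so A_x = 0.

A_x = 0, A_y = 1424 N, C_y = 197.5 N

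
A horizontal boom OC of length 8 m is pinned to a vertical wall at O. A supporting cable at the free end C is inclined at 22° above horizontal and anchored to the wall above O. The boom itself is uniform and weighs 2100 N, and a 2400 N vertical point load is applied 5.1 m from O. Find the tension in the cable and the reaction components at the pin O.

T = 6887 N, O_x = 6386 N, O_y = 1920 N

ΣM about O: T·sin22°·8 − 2100·4 − 2400·5.1 = 0 → T = 20640/(8·0.374607) = 6887.22 ≈ 6887 N.
ΣF_x = 0: O_x − T·cos22° = 0 → O_x = 6887.22 × 0.927184 = 6386 N.
ΣF_y = 0: O_y + T·sin22° − 2100 − 2400 = 0 → O_y = 4500 − 6887.22 × 0.374607 = 1920 N.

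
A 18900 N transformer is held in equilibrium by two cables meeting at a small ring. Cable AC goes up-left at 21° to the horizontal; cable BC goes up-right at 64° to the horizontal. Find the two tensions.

T_AC = 8317 N, T_BC = 17710 N

ΣF_x = 0: −T_AC·cos21° + T_BC·cos64° = 0 → T_BC = 2.12966·T_AC.
ΣF_y = 0: T_AC·sin21° + T_BC·sin64° = 18900.
Substitute: T_AC·(0.358368 + 2.12966·0.898794) = 18900 → T_AC = 8316.85 ≈ 8317 N.
Then T_BC = 2.12966 × 8316.85 = 17710 N.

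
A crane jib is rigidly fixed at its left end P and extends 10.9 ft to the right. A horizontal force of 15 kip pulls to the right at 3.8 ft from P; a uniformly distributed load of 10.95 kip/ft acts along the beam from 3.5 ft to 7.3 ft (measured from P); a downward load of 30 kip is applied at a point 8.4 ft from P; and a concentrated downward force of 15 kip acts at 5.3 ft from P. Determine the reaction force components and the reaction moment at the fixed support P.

P_x = -15.00 kip, P_y = 86.61 kip, M_P = 556.2 kip·ft

Resultant of the distributed load: 10.95 × 3.8 = 41.61 kip at 5.4 ft from P.
ΣF_x = 0: P_x + 15 = 0 → P_x = -15.00 kip.
ΣF_y = 0: P_y − 10.95·3.8 − 30 − 15 = 0 → P_y = 86.61 kip.
ΣM about P: M_P − (10.95·3.8)·5.4 − 30·8.4 − 15·5.3 = 0 → M_P = 556.2 kip·ft.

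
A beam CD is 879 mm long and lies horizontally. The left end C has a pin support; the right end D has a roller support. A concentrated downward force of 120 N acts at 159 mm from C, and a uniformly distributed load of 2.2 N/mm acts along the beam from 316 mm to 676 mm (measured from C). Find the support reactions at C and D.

C_x = 0, C_y = 443.4 N, D_y = 468.6 N

Resultant of the distributed load: 2.2 × 360 = 792 N at 496 mm from C.
ΣM about C: D_y·879 − 120·159 − (2.2·360)·496 = 0 → D_y = 411912/879 = 468.614 ≈ 468.6 N.
ΣF_y = 0: C_y + 468.614 − 120 − 2.2·360 = 0 → C_y = 443.4 N.
ΣF_x = 0: no horizontal applied forces, so C_x = 0.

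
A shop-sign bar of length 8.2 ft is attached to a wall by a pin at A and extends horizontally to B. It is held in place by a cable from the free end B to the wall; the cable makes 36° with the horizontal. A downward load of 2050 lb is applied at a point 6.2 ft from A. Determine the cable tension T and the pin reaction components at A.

ΣM about A: T·sin36°·8.2 − 2050·6.2 = 0 → T = 12710/(8.2·0.587785) = 2637.02 ≈ 2637 lb.
ΣF_x = 0: A_x − T·cos36° = 0 → A_x = 2637.02 × 0.809017 = 2133 lb.
ΣF_y = 0: A_y + T·sin36° − 2050 = 0 → A_y = 2050 − 2637.02 × 0.587785 = 500.0 lb.

T = 2637 lb, A_x = 2133 lb, A_y = 500.0 lb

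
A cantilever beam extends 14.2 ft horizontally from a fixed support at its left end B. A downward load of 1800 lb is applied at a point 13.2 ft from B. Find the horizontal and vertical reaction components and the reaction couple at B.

B_x = 0, B_y = 1800 lb, M_B = 23760 lb·ft

ΣF_x = 0: B_x = 0.
ΣF_y = 0: B_y − 1800 = 0 → B_y = 1800 lb.
ΣM about B: M_B − 1800·13.2 = 0 → M_B = 23760 lb·ft.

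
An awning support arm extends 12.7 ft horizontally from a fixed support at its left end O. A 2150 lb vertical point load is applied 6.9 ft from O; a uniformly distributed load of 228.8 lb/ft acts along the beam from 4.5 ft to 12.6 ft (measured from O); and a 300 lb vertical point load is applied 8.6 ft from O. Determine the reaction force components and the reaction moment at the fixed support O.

O_x = 0, O_y = 4303 lb, M_O = 33260 lb·ft

Resultant of the distributed load: 228.8 × 8.1 = 1853.28 lb at 8.55 ft from O.
ΣF_x = 0: O_x = 0.
ΣF_y = 0: O_y − 2150 − 228.8·8.1 − 300 = 0 → O_y = 4303 lb.
ΣM about O: M_O − 2150·6.9 − (228.8·8.1)·8.55 − 300·8.6 = 0 → M_O = 33260 lb·ft.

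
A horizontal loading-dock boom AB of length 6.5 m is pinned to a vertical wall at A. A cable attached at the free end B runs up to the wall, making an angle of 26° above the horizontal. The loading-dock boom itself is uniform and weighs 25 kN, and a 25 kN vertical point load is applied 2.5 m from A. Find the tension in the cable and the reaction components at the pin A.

ΣM about A: T·sin26°·6.5 − 25·3.25 − 25·2.5 = 0 → T = 143.75/(6.5·0.438371) = 50.449 ≈ 50.45 kN.
ΣF_x = 0: A_x − T·cos26° = 0 → A_x = 50.449 × 0.898794 = 45.34 kN.
ΣF_y = 0: A_y + T·sin26° − 25 − 25 = 0 → A_y = 50 − 50.449 × 0.438371 = 27.88 kN.

T = 50.45 kN, A_x = 45.34 kN, A_y = 27.88 kN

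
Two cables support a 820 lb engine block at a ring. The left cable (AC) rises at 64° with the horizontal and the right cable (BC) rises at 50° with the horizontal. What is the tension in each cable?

T_AC = 577.0 lb, T_BC = 393.5 lb

ΣF_x = 0: −T_AC·cos64° + T_BC·cos50° = 0 → T_BC = 0.681984·T_AC.
ΣF_y = 0: T_AC·sin64° + T_BC·sin50° = 820.
Substitute: T_AC·(0.898794 + 0.681984·0.766044) = 820 → T_AC = 576.968 ≈ 577.0 lb.
Then T_BC = 0.681984 × 576.968 = 393.5 lb.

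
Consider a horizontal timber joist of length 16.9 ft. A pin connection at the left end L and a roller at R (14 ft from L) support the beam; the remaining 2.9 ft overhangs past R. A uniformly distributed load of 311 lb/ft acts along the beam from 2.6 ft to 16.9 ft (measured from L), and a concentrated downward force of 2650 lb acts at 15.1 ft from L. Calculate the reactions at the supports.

L_x = 0, L_y = 1142 lb, R_y = 5955 lb

Resultant of the distributed load: 311 × 14.3 = 4447.3 lb at 9.75 ft from L.
Taking moments about L: R_y·14 − (311·14.3)·9.75 − 2650·15.1 = 0 → R_y = 83376.175/14 = 5955.44 ≈ 5955 lb.
ΣF_y = 0: L_y + 5955.44 − 311·14.3 − 2650 = 0 → L_y = 1142 lb.
ΣF_x = 0: no horizontal applied forces, so L_x = 0.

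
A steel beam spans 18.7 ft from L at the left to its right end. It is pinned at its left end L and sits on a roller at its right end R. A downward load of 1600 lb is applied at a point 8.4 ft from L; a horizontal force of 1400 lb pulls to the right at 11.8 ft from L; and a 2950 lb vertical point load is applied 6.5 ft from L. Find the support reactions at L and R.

L_x = -1400 lb, L_y = 2806 lb, R_y = 1744 lb

ΣM about L: R_y·18.7 − 1600·8.4 − 2950·6.5 = 0 → R_y = 32615/18.7 = 1744.12 ≈ 1744 lb.
ΣF_y = 0: L_y + 1744.12 − 1600 − 2950 = 0 → L_y = 2806 lb.
ΣF_x = 0: L_x + 1400 = 0 → L_x = -1400 lb.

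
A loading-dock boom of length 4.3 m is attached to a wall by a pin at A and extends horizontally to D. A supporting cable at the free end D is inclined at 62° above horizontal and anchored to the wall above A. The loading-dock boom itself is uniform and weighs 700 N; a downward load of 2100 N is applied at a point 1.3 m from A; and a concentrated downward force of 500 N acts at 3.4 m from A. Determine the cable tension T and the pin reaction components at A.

ΣM about A: T·sin62°·4.3 − 700·2.15 − 2100·1.3 − 500·3.4 = 0 → T = 5935/(4.3·0.882948) = 1563.21 ≈ 1563 N.
ΣF_x = 0: A_x − T·cos62° = 0 → A_x = 1563.21 × 0.469472 = 733.9 N.
ΣF_y = 0: A_y + T·sin62° − 700 − 2100 − 500 = 0 → A_y = 3300 − 1563.21 × 0.882948 = 1920 N.

T = 1563 N, A_x = 733.9 N, A_y = 1920 N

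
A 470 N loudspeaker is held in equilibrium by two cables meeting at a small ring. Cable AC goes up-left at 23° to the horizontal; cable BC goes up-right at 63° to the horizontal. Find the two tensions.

ΣF_x = 0: −T_AC·cos23° + T_BC·cos63° = 0 → T_BC = 2.02759·T_AC.
ΣF_y = 0: T_AC·sin23° + T_BC·sin63° = 470.
Substitute: T_AC·(0.390731 + 2.02759·0.891007) = 470 → T_AC = 213.896 ≈ 213.9 N.
Then T_BC = 2.02759 × 213.896 = 433.7 N.

T_AC = 213.9 N, T_BC = 433.7 N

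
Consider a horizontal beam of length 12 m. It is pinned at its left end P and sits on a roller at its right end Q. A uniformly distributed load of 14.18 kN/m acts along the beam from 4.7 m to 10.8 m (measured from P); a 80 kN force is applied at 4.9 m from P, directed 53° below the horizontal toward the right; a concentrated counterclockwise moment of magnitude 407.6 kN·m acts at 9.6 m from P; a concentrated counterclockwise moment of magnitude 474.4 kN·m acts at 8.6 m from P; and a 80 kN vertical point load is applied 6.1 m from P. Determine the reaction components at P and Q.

P_x = -48.15 kN, P_y = 181.3 kN, Q_y = 49.12 kN

Resultant of the distributed load: 14.18 × 6.1 = 86.498 kN at 7.75 m from P.
Taking moments about P: Q_y·12 − (14.18·6.1)·7.75 − 80·sin53°·4.9 + 407.6 + 474.4 − 80·6.1 = 0 → Q_y = 589.425/12 = 49.1187 ≈ 49.12 kN.
ΣF_y = 0: P_y + 49.1187 − 14.18·6.1 − 80·sin53° − 80 = 0 → P_y = 181.3 kN.
ΣF_x = 0: P_x + 80·cos53° = 0 → P_x = -48.15 kN.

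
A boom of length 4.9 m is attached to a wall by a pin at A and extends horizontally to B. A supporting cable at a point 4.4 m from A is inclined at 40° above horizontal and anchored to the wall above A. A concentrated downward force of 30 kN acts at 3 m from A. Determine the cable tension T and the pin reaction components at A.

ΣM about A: T·sin40°·4.4 − 30·3 = 0 → T = 90/(4.4·0.642788) = 31.8216 ≈ 31.82 kN.
ΣF_x = 0: A_x − T·cos40° = 0 → A_x = 31.8216 × 0.766044 = 24.38 kN.
ΣF_y = 0: A_y + T·sin40° − 30 = 0 → A_y = 30 − 31.8216 × 0.642788 = 9.545 kN.

T = 31.82 kN, A_x = 24.38 kN, A_y = 9.545 kN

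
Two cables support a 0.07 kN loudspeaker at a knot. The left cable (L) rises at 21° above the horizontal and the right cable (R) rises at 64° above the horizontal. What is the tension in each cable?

ΣF_x = 0: −T_L·cos21° + T_R·cos64° = 0 → T_R = 2.12966·T_L.
ΣF_y = 0: T_L·sin21° + T_R·sin64° = 0.07.
Substitute: T_L·(0.358368 + 2.12966·0.898794) = 0.07 → T_L = 0.0308032 ≈ 0.03080 kN.
Then T_R = 2.12966 × 0.0308032 = 0.06560 kN.

T_L = 0.03080 kN, T_R = 0.06560 kN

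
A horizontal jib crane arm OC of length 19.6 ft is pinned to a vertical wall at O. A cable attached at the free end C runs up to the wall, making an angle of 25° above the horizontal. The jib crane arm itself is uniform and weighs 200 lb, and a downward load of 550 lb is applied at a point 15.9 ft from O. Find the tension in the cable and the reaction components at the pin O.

ΣM about O: T·sin25°·19.6 − 200·9.8 − 550·15.9 = 0 → T = 10705/(19.6·0.422618) = 1292.36 ≈ 1292 lb.
ΣF_x = 0: O_x − T·cos25° = 0 → O_x = 1292.36 × 0.906308 = 1171 lb.
ΣF_y = 0: O_y + T·sin25° − 200 − 550 = 0 → O_y = 750 − 1292.36 × 0.422618 = 203.8 lb.

T = 1292 lb, O_x = 1171 lb, O_y = 203.8 lb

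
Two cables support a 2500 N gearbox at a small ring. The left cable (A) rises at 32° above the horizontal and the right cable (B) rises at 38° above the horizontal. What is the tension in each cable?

ΣF_x = 0: −T_A·cos32° + T_B·cos38° = 0 → T_B = 1.07619·T_A.
ΣF_y = 0: T_A·sin32° + T_B·sin38° = 2500.
Substitute: T_A·(0.529919 + 1.07619·0.615661) = 2500 → T_A = 2096.46 ≈ 2096 N.
Then T_B = 1.07619 × 2096.46 = 2256 N.

T_A = 2096 N, T_B = 2256 N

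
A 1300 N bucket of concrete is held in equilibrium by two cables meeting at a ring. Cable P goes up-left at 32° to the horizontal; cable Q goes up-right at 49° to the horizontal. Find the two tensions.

T_P = 863.5 N, T_Q = 1116 N

ΣF_x = 0: −T_P·cos32° + T_Q·cos49° = 0 → T_Q = 1.29264·T_P.
ΣF_y = 0: T_P·sin32° + T_Q·sin49° = 1300.
Substitute: T_P·(0.529919 + 1.29264·0.75471) = 1300 → T_P = 863.508 ≈ 863.5 N.
Then T_Q = 1.29264 × 863.508 = 1116 N.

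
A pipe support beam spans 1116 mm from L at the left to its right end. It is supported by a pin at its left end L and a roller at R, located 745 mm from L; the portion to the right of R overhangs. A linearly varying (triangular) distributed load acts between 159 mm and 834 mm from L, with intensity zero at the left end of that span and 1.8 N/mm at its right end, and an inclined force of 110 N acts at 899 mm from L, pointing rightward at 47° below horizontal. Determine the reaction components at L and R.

L_x = -75.02 N, L_y = 94.27 N, R_y = 593.7 N

Resultant of the triangular load: ½ × 1.8 × 675 = 607.5 N, acting at 609 mm from L (one-third of the span from the peak).
ΣM about L: R_y·745 − (½·1.8·675)·609 − 110·sin47°·899 = 0 → R_y = 442291/745 = 593.679 ≈ 593.7 N.
ΣF_y = 0: L_y + 593.679 − ½·1.8·675 − 110·sin47° = 0 → L_y = 94.27 N.
ΣF_x = 0: L_x + 110·cos47° = 0 → L_x = -75.02 N.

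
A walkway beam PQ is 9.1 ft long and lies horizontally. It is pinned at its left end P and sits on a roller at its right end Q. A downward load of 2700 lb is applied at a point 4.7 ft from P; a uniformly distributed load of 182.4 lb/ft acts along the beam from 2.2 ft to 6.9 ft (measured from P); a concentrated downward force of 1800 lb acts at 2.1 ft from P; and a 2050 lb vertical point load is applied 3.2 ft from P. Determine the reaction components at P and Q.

Resultant of the distributed load: 182.4 × 4.7 = 857.28 lb at 4.55 ft from P.
ΣM about P: Q_y·9.1 − 2700·4.7 − (182.4·4.7)·4.55 − 1800·2.1 − 2050·3.2 = 0 → Q_y = 26930.624/9.1 = 2959.41 ≈ 2959 lb.
ΣF_y = 0: P_y + 2959.41 − 2700 − 182.4·4.7 − 1800 − 2050 = 0 → P_y = 4448 lb.
ΣF_x = 0: no horizontal applied forces, so P_x = 0.

P_x = 0, P_y = 4448 lb, Q_y = 2959 lb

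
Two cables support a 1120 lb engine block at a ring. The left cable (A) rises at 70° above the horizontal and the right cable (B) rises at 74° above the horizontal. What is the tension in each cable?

ΣF_x = 0: −T_A·cos70° + T_B·cos74° = 0 → T_B = 1.24083·T_A.
ΣF_y = 0: T_A·sin70° + T_B·sin74° = 1120.
Substitute: T_A·(0.939693 + 1.24083·0.961262) = 1120 → T_A = 525.216 ≈ 525.2 lb.
Then T_B = 1.24083 × 525.216 = 651.7 lb.

T_A = 525.2 lb, T_B = 651.7 lb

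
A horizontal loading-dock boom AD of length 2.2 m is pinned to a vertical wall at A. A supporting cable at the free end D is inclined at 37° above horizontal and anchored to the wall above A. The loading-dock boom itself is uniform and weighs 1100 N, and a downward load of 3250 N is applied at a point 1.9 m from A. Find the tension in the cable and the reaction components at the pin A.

T = 5578 N, A_x = 4455 N, A_y = 993.2 N

ΣM about A: T·sin37°·2.2 − 1100·1.1 − 3250·1.9 = 0 → T = 7385/(2.2·0.601815) = 5577.82 ≈ 5578 N.
ΣF_x = 0: A_x − T·cos37° = 0 → A_x = 5577.82 × 0.798636 = 4455 N.
ΣF_y = 0: A_y + T·sin37° − 1100 − 3250 = 0 → A_y = 4350 − 5577.82 × 0.601815 = 993.2 N.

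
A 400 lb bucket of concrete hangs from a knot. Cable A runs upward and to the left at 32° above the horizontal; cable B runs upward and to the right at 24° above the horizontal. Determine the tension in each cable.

ΣF_x = 0: −T_A·cos32° + T_B·cos24° = 0 → T_B = 0.928304·T_A.
ΣF_y = 0: T_A·sin32° + T_B·sin24° = 400.
Substitute: T_A·(0.529919 + 0.928304·0.406737) = 400 → T_A = 440.774 ≈ 440.8 lb.
Then T_B = 0.928304 × 440.774 = 409.2 lb.

T_A = 440.8 lb, T_B = 409.2 lb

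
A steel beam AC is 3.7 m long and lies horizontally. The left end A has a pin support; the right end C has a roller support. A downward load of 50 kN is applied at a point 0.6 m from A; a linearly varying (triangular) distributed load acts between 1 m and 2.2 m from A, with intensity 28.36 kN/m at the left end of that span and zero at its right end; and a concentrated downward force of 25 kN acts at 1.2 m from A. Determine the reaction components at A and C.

Resultant of the triangular load: ½ × 28.36 × 1.2 = 17.016 kN, acting at 1.4 m from A (one-third of the span from the peak).
ΣM about A: C_y·3.7 − 50·0.6 − (½·28.36·1.2)·1.4 − 25·1.2 = 0 → C_y = 83.8224/3.7 = 22.6547 ≈ 22.65 kN.
ΣF_y = 0: A_y + 22.6547 − 50 − ½·28.36·1.2 − 25 = 0 → A_y = 69.36 kN.
ΣF_x = 0: no horizontal applied forces, so A_x = 0.

A_x = 0, A_y = 69.36 kN, C_y = 22.65 kN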